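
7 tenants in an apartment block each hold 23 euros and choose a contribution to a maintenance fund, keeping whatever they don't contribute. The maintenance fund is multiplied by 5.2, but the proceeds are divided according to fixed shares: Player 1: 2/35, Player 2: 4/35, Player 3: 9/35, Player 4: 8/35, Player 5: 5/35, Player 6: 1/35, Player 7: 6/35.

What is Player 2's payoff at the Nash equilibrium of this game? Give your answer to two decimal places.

Player j's private return per contributed unit is 5.2 × (j's share). Contributing is weakly dominant for j when that share is at least 1/5.2 = 0.1923, and contributing 0 is dominant otherwise.
Player 3 and Player 4 clear that bar, contributing 23 each; the remaining 5 contribute 0. Total contributed: 46.
Player 2 keeps 23 and receives 5.2 × 46 × 4/35 = 27.34 from the maintenance fund, for a payoff of 50.34.

50.34 euros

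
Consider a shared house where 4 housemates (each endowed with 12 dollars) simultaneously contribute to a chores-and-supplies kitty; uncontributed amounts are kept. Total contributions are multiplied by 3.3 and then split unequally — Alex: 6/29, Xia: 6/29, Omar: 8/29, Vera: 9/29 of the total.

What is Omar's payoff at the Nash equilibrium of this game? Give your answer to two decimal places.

Each unit j contributes comes back to j as 3.3 × (j's share), so j prefers to contribute only if that share exceeds 1/3.3 = 0.3030; otherwise keeping the unit dominates.
The only share above 0.3030 is Vera's 9/29, contributing 12; the remaining 3 contribute 0. Total contributed: 12.
Omar keeps 12 and receives 3.3 × 12 × 8/29 = 10.92 from the chores-and-supplies kitty, for a payoff of 22.92.

22.92 dollars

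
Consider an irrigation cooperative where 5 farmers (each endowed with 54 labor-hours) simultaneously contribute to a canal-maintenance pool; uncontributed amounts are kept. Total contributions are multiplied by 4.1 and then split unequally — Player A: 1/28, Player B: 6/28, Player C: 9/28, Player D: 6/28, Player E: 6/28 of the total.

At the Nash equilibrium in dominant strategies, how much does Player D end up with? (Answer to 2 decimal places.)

Each unit j contributes comes back to j as 4.1 × (j's share), so j prefers to contribute only if that share exceeds 1/4.1 = 0.2439; otherwise keeping the unit dominates.
The only share above 0.2439 is Player C's 9/28, contributing 54; the remaining 4 contribute 0. Total contributed: 54.
Player D keeps 54 and receives 4.1 × 54 × 6/28 = 47.44 from the canal-maintenance pool, for a payoff of 101.44.

101.44 labor-hours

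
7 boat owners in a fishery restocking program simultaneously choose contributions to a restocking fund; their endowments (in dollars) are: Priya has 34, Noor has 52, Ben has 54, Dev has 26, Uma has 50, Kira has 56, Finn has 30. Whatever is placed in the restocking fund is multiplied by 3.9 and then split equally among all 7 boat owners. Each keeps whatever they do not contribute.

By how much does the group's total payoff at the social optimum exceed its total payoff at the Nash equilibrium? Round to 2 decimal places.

The private return per contributed unit is 3.9/7 = 0.5571 < 1 for every player regardless of endowment, so the Nash equilibrium is zero contribution and the group total is Σ E_j = 34 + 52 + 54 + 26 + 50 + 56 + 30 = 302.
Each contributed unit returns 3.900 to the group, so the social optimum is full contribution by everyone: group total = 3.900 × 302 = 1177.80.
Efficiency loss = (3.900 − 1) × 302 = 875.80.

875.80 dollars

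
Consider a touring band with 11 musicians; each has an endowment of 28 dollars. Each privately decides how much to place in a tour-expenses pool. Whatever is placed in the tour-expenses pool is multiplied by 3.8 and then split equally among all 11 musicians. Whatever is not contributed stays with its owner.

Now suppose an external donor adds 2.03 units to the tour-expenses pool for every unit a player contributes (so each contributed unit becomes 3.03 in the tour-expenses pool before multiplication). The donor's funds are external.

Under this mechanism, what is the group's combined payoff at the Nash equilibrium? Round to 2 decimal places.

Under the mechanism each unit contributed yields 3.8 × 3.03 / 11 = 1.0467 back to its contributor per unit of net cost, which exceeds 1, making full contribution the dominant choice for everyone.
So the Nash equilibrium is full contribution by all 11; the group earns 3.8 × 3.03 × 308 = 3546.31.

3546.31 dollars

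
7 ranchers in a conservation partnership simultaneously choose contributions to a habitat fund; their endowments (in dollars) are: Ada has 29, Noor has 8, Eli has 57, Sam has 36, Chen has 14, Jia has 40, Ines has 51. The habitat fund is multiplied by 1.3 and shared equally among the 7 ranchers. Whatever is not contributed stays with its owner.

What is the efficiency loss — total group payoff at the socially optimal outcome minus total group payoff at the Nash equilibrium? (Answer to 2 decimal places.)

The private return per contributed unit is 1.3/7 = 0.1857 < 1 for every player regardless of endowment, so the Nash equilibrium is zero contribution and the group total is Σ E_j = 29 + 8 + 57 + 36 + 14 + 40 + 51 = 235.
Each contributed unit returns 1.300 to the group, so the social optimum is full contribution by everyone: group total = 1.300 × 235 = 305.50.
Efficiency loss = (1.300 − 1) × 235 = 70.50.

70.50 dollars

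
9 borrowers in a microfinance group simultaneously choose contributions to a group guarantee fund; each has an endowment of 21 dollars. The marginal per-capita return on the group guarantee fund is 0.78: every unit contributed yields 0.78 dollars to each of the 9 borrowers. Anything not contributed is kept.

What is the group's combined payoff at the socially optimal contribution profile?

Each contributed unit returns 7.020 to the group as a whole (0.78 to each of 9 players), which exceeds 1, so the social optimum is full contribution: group total = 7.020 × 189 = 1326.78.

1326.78 dollars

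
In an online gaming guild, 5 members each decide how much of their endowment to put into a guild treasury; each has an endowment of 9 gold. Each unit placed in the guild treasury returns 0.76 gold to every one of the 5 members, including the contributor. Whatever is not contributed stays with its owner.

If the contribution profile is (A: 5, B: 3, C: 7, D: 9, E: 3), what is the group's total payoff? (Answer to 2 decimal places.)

Total contributed: 5 + 3 + 7 + 9 + 3 = 27; total kept: 5 × 9 − 27 = 18.
The guild treasury pays out 0.76 × 5 × 27 = 102.60 in aggregate.
Group total = 18 + 102.60 = 120.60.

120.60 gold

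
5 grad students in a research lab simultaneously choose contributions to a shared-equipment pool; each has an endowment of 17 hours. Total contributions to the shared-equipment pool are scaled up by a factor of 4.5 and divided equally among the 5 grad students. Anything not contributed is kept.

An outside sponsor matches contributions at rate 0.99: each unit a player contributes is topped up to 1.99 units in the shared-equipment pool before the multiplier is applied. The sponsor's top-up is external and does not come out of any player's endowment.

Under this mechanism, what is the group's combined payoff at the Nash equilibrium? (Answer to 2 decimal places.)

761.18 hours

The effective private return per unit is now 4.5 × 1.99 / 5 = 1.7910 > 1, so every player's dominant strategy flips to full contribution.
So the Nash equilibrium is full contribution by all 5; the group earns 4.5 × 1.99 × 85 = 761.18.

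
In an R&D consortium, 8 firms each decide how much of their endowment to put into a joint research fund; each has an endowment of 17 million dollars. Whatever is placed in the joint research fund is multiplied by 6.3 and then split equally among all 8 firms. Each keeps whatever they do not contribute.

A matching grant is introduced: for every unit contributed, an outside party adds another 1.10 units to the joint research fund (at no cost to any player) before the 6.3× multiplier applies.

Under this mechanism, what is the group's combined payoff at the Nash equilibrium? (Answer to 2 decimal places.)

With the mechanism, a contributed unit returns 6.3 × 2.10 / 8 = 1.6538 per unit of net cost to the contributor — now above 1 — so contributing fully is weakly dominant for every player.
So the Nash equilibrium is full contribution by all 8; the group earns 6.3 × 2.10 × 136 = 1799.28.

1799.28 million dollars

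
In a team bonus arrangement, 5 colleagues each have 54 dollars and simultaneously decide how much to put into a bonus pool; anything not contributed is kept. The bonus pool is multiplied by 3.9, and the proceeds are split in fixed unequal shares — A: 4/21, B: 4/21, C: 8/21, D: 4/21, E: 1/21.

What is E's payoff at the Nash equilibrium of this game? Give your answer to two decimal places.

64.03 dollars

Player j's private return per contributed unit is 3.9 × (j's share). Contributing is weakly dominant for j when that share is at least 1/3.9 = 0.2564, and contributing 0 is dominant otherwise.
C alone (share 8/21) is above the threshold, contributing 54; the remaining 4 contribute 0. Total contributed: 54.
E keeps 54 and receives 3.9 × 54 × 1/21 = 10.03 from the bonus pool, for a payoff of 64.03.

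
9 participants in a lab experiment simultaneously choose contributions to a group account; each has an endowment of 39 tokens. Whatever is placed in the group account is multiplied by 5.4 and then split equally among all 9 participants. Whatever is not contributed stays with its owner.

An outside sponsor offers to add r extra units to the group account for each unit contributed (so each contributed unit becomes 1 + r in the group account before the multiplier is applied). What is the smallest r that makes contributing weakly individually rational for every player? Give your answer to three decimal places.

0.667

With matching at rate r, one contributed unit becomes (1 + r) in the group account and returns 5.4 × (1 + r) / 9 to the contributor.
Setting this equal to 1: 1 + r = 9/5.4 = 1.6667.
So the minimum matching rate is r = 1.6667 − 1 = 0.667.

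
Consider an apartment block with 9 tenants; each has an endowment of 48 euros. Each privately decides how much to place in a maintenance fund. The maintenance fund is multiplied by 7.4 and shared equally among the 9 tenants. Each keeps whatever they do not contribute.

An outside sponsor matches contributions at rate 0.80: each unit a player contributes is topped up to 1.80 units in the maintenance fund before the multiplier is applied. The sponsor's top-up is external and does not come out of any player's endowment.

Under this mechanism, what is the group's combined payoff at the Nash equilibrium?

5754.24 euros

The effective private return per unit is now 7.4 × 1.80 / 9 = 1.4800 > 1, so every player's dominant strategy flips to full contribution.
At the Nash equilibrium everyone contributes 48. Group total payoff = 7.4 × 1.80 × 432 = 5754.24.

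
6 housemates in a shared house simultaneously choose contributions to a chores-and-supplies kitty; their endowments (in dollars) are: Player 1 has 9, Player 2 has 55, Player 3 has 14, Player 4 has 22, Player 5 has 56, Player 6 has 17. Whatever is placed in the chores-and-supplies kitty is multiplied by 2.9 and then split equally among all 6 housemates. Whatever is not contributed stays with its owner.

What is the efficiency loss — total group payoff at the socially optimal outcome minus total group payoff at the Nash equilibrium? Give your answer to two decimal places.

The private return per contributed unit is 2.9/6 = 0.4833 < 1 for every player regardless of endowment, so the Nash equilibrium is zero contribution and the group total is Σ E_j = 9 + 55 + 14 + 22 + 56 + 17 = 173.
Each contributed unit returns 2.900 to the group, so the social optimum is full contribution by everyone: group total = 2.900 × 173 = 501.70.
Efficiency loss = (2.900 − 1) × 173 = 328.70.

328.70 dollars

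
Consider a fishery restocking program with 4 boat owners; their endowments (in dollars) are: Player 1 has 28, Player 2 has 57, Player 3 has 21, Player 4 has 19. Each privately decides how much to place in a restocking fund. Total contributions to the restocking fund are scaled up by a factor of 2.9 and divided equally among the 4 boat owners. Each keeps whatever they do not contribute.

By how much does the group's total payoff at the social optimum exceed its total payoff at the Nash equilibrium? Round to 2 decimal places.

The private return per contributed unit is 2.9/4 = 0.7250 < 1 for every player regardless of endowment, so the Nash equilibrium is zero contribution and the group total is Σ E_j = 28 + 57 + 21 + 19 = 125.
Each contributed unit returns 2.900 to the group, so the social optimum is full contribution by everyone: group total = 2.900 × 125 = 362.50.
Efficiency loss = (2.900 − 1) × 125 = 237.50.

237.50 dollars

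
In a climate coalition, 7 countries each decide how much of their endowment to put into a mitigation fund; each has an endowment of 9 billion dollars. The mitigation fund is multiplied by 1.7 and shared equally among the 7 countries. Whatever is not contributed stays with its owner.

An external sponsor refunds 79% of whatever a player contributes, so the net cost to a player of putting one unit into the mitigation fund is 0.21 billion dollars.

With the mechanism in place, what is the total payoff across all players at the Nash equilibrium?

The effective private return per unit is now (1.7/7) / 0.21 = 1.1565 > 1, so every player's dominant strategy flips to full contribution.
So the Nash equilibrium is full contribution by all 7; the group earns 7 × (9 × 0.79 + 1.7 × 9) = 156.87.

156.87 billion dollars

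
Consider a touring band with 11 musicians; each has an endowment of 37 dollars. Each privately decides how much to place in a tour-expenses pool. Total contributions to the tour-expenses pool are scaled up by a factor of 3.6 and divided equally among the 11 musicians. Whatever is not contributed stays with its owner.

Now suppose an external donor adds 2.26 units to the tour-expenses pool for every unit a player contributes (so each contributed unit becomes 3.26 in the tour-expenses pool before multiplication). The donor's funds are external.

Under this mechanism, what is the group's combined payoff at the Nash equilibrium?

4776.55 dollars

Under the mechanism each unit contributed yields 3.6 × 3.26 / 11 = 1.0669 back to its contributor per unit of net cost, which exceeds 1, making full contribution the dominant choice for everyone.
At the Nash equilibrium everyone contributes 37. Group total payoff = 3.6 × 3.26 × 407 = 4776.55.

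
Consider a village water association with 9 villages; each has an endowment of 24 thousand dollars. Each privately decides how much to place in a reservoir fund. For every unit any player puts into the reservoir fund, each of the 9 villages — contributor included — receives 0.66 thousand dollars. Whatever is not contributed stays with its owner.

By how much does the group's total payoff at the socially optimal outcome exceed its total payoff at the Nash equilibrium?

1067.04 thousand dollars

The private return per contributed unit is 0.66 < 1, so contributing 0 is dominant for every player. At the Nash equilibrium everyone keeps their 24, and the group total is 9 × 24 = 216.
Each contributed unit returns 5.940 to the group as a whole (0.66 to each of 9 players), which exceeds 1, so the social optimum is full contribution: group total = 5.940 × 216 = 1283.04.
Efficiency loss = 1283.04 − 216 = 1067.04.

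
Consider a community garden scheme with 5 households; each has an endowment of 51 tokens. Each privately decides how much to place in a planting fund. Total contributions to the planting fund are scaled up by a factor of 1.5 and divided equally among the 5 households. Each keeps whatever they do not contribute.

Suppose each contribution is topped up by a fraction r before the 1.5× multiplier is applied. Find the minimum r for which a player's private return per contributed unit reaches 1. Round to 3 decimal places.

2.333

With matching at rate r, one contributed unit becomes (1 + r) in the planting fund and returns 1.5 × (1 + r) / 5 to the contributor.
Setting this equal to 1: 1 + r = 5/1.5 = 3.3333.
So the minimum matching rate is r = 3.3333 − 1 = 2.333.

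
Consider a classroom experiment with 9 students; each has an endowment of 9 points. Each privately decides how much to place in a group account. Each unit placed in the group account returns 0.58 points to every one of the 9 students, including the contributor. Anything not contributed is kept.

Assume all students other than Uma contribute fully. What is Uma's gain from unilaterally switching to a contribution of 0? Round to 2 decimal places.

Switching from a contribution of 9 to 0 lets Uma keep an extra 9 points, but lowers the group account by 9, which costs Uma their own share of that drop: 0.58 × 9 = 5.22.
Net gain = 9 − 5.22 = 3.78. The private return per contributed unit (0.58) is below 1, so free-riding is indeed the best response regardless of what the others do.

3.78 points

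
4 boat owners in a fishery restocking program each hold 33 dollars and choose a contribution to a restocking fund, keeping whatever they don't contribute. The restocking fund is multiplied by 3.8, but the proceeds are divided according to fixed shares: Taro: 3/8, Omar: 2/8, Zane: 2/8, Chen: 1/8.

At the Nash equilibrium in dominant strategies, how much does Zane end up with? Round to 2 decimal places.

Each unit j contributes comes back to j as 3.8 × (j's share), so j prefers to contribute only if that share exceeds 1/3.8 = 0.2632; otherwise keeping the unit dominates.
Only Taro (3/8) clears that bar, contributing 33; the remaining 3 contribute 0. Total contributed: 33.
Zane keeps 33 and receives 3.8 × 33 × 2/8 = 31.35 from the restocking fund, for a payoff of 64.35.

64.35 dollars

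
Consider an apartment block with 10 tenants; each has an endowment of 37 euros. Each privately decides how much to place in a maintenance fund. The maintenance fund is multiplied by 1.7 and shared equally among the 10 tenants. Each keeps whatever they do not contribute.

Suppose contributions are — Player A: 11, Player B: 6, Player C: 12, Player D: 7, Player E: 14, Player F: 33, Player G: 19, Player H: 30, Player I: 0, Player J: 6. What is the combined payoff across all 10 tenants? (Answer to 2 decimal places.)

Total contributed: 11 + 6 + 12 + 7 + 14 + 33 + 19 + 30 + 0 + 6 = 138; total kept: 10 × 37 − 138 = 232.
The maintenance fund pays out 1.7 × 138 = 234.60 in aggregate.
Group total = 232 + 234.60 = 466.60.

466.60 euros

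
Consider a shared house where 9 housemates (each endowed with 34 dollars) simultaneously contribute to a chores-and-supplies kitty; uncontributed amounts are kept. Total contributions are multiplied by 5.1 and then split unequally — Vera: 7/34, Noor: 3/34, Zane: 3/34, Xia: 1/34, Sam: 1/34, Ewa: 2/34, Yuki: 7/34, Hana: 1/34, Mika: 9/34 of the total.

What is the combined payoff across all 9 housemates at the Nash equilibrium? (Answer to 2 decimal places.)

Player j's private return per contributed unit is 5.1 × (j's share). Contributing is weakly dominant for j when that share is at least 1/5.1 = 0.1961, and contributing 0 is dominant otherwise.
The shares above 0.1961 belong to Vera, Yuki and Mika, contributing 34 each; the remaining 6 contribute 0. Total contributed: 102.
The chores-and-supplies kitty pays out 5.1 × 102 = 520.20 in total (split across the unequal shares, but the aggregate is all that matters for the group sum).
The 6 free-riders keep 34 each, adding 204. Group total = 204 + 520.20 = 724.20.

724.20 dollars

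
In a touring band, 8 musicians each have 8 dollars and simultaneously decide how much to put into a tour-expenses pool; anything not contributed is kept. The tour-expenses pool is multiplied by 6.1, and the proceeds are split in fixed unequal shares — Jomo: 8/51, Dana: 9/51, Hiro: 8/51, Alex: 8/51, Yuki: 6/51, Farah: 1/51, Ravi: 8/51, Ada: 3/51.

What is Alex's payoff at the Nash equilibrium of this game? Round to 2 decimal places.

15.65 dollars

A player with share s gets back 6.1·s per unit contributed, so full contribution is dominant for anyone with s > 1/6.1 = 0.1639 and zero contribution is dominant for anyone below.
The only share above 0.1639 is Dana's 9/51, contributing 8; the remaining 7 contribute 0. Total contributed: 8.
Alex keeps 8 and receives 6.1 × 8 × 8/51 = 7.65 from the tour-expenses pool, for a payoff of 15.65.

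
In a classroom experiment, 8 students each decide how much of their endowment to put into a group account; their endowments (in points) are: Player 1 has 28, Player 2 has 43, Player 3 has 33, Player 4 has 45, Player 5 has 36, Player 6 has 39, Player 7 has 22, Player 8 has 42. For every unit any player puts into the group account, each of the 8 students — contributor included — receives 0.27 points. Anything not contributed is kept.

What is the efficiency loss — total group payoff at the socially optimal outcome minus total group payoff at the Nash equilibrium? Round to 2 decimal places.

334.08 points

The private return per contributed unit is 0.27 < 1 for everyone, so the Nash equilibrium is zero contribution and the group total is Σ E_j = 28 + 43 + 33 + 45 + 36 + 39 + 22 + 42 = 288.
Each contributed unit returns 2.160 to the group, so the social optimum is full contribution by everyone: group total = 2.160 × 288 = 622.08.
Efficiency loss = (2.160 − 1) × 288 = 334.08.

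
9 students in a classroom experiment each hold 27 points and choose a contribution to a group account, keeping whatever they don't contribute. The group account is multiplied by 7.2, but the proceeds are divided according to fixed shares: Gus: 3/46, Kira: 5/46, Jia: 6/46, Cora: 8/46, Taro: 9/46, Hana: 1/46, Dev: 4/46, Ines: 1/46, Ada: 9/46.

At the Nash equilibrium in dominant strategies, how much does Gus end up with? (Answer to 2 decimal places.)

65.03 points

For player j, contributing a unit is worthwhile iff 7.2 × (j's share) ≥ 1, i.e. iff j's share is at least 0.1389.
Cora, Taro and Ada are above the threshold, contributing 27 each; the remaining 6 contribute 0. Total contributed: 81.
Gus keeps 27 and receives 7.2 × 81 × 3/46 = 38.03 from the group account, for a payoff of 65.03.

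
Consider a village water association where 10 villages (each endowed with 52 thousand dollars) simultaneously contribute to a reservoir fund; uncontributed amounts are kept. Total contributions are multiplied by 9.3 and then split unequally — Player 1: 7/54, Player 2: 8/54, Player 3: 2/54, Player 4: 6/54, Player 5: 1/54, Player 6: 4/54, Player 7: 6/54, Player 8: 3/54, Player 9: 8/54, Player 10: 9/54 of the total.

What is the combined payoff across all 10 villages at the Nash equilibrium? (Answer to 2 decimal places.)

A player with share s gets back 9.3·s per unit contributed, so full contribution is dominant for anyone with s > 1/9.3 = 0.1075 and zero contribution is dominant for anyone below.
Player 1, Player 2, Player 4, Player 7, Player 9 and Player 10 are above the threshold, contributing 52 each; the remaining 4 contribute 0. Total contributed: 312.
The reservoir fund pays out 9.3 × 312 = 2901.60 in total (split across the unequal shares, but the aggregate is all that matters for the group sum).
The 4 free-riders keep 52 each, adding 208. Group total = 208 + 2901.60 = 3109.60.

3109.60 thousand dollars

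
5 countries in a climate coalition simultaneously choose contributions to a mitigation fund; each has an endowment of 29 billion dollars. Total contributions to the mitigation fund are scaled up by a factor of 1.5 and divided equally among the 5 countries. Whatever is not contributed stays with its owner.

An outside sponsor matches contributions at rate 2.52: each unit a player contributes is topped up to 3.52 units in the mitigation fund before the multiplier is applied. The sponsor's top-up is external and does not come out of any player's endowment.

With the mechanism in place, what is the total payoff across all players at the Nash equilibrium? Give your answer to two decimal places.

765.60 billion dollars

With the mechanism, a contributed unit returns 1.5 × 3.52 / 5 = 1.0560 per unit of net cost to the contributor — now above 1 — so contributing fully is weakly dominant for every player.
At the Nash equilibrium everyone contributes 29. Group total payoff = 1.5 × 3.52 × 145 = 765.60.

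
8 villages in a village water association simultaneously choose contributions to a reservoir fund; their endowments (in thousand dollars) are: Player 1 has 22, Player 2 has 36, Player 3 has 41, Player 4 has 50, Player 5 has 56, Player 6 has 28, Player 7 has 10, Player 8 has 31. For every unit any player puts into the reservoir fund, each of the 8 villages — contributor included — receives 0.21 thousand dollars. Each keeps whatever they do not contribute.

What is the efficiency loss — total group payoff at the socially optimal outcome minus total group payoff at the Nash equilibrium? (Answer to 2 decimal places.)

The private return per contributed unit is 0.21 < 1 for everyone, so the Nash equilibrium is zero contribution and the group total is Σ E_j = 22 + 36 + 41 + 50 + 56 + 28 + 10 + 31 = 274.
Each contributed unit returns 1.680 to the group, so the social optimum is full contribution by everyone: group total = 1.680 × 274 = 460.32.
Efficiency loss = (1.680 − 1) × 274 = 186.32.

186.32 thousand dollars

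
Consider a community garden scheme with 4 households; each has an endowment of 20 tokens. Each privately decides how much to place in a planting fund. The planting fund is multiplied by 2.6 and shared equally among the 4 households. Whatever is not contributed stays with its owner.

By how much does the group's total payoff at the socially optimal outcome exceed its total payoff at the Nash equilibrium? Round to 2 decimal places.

128.00 tokens

Each contributed unit returns 2.6/4 = 0.6500 to its contributor — below 1 — so contributing 0 is dominant for every player. At the Nash equilibrium everyone keeps their 20, and the group total is 4 × 20 = 80.
Each contributed unit returns 2.600 to the group as a whole (0.6500 to each of 4 players), which exceeds 1, so the social optimum is full contribution: group total = 2.600 × 80 = 208.00.
Efficiency loss = 208.00 − 80 = 128.00.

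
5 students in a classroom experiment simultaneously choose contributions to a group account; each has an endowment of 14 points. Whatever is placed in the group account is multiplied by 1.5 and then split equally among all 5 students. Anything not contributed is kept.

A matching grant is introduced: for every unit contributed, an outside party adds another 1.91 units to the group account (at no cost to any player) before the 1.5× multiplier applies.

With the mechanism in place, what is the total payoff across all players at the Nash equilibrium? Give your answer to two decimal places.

70.00 points

With the mechanism, a contributed unit returns 1.5 × 2.91 / 5 = 0.8730 per unit of net cost — still below 1 — so contributing 0 remains dominant for every player.
At the Nash equilibrium no one contributes; group total payoff = 5 × 14 = 70.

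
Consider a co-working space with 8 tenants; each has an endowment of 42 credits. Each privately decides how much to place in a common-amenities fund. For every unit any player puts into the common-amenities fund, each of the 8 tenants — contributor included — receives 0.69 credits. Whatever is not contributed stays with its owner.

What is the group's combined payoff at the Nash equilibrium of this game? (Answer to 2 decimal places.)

336.00 credits

The private return per contributed unit is 0.69 < 1, so contributing 0 is dominant for every player. At the Nash equilibrium everyone keeps their 42, and the group total is 8 × 42 = 336.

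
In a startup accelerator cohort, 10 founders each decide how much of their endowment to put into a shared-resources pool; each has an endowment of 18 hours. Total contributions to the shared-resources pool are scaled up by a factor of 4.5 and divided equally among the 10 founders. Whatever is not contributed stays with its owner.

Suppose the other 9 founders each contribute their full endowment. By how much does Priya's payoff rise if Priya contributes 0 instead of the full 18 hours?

9.90 hours

Switching from a contribution of 18 to 0 lets Priya keep an extra 18 hours, but lowers the shared-resources pool by 18, which costs Priya their own share of that drop: 4.5/10 × 18 = 8.10.
Net gain = 18 − 8.10 = 9.90. The private return per contributed unit (0.4500) is below 1, so free-riding is indeed the best response regardless of what the others do.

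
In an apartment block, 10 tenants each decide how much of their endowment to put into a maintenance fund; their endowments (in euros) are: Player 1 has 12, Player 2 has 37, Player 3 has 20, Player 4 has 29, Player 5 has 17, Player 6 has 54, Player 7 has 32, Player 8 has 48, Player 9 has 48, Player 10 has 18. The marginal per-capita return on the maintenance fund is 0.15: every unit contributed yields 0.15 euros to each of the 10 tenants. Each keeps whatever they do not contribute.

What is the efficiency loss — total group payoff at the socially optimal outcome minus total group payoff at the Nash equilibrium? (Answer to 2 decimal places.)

157.50 euros

The private return per contributed unit is 0.15 < 1 for everyone, so the Nash equilibrium is zero contribution and the group total is Σ E_j = 12 + 37 + 20 + 29 + 17 + 54 + 32 + 48 + 48 + 18 = 315.
Each contributed unit returns 1.500 to the group, so the social optimum is full contribution by everyone: group total = 1.500 × 315 = 472.50.
Efficiency loss = (1.500 − 1) × 315 = 157.50.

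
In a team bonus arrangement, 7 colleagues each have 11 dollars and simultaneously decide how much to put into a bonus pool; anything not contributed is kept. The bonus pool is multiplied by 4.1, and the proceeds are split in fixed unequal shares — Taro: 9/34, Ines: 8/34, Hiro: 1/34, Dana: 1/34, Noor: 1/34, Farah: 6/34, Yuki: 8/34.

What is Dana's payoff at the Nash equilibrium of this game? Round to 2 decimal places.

Player j's private return per contributed unit is 4.1 × (j's share). Contributing is weakly dominant for j when that share is at least 1/4.1 = 0.2439, and contributing 0 is dominant otherwise.
The only share above 0.2439 is Taro's 9/34, contributing 11; the remaining 6 contribute 0. Total contributed: 11.
Dana keeps 11 and receives 4.1 × 11 × 1/34 = 1.33 from the bonus pool, for a payoff of 12.33.

12.33 dollars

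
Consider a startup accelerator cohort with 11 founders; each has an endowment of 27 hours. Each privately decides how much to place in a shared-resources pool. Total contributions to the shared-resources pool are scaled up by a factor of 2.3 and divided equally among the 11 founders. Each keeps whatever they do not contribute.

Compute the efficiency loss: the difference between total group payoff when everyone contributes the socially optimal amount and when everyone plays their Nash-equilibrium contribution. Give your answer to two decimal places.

Each contributed unit returns 2.3/11 = 0.2091 to its contributor — below 1 — so contributing 0 is dominant for every player. At the Nash equilibrium everyone keeps their 27, and the group total is 11 × 27 = 297.
Each contributed unit returns 2.300 to the group as a whole (0.2091 to each of 11 players), which exceeds 1, so the social optimum is full contribution: group total = 2.300 × 297 = 683.10.
Efficiency loss = 683.10 − 297 = 386.10.

386.10 hours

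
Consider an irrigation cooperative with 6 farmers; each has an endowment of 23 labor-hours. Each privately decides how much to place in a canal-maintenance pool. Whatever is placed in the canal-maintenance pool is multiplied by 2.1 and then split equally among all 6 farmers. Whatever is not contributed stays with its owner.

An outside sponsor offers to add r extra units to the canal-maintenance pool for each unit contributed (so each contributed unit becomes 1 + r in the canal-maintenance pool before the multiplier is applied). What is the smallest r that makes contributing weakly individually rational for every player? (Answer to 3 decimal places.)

1.857

With matching at rate r, one contributed unit becomes (1 + r) in the canal-maintenance pool and returns 2.1 × (1 + r) / 6 to the contributor.
Setting this equal to 1: 1 + r = 6/2.1 = 2.8571.
So the minimum matching rate is r = 2.8571 − 1 = 1.857.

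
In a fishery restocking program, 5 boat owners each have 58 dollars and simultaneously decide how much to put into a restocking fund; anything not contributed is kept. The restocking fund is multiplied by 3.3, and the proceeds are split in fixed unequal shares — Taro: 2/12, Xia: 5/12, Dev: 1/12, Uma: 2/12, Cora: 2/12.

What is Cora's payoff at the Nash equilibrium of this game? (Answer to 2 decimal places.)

A player with share s gets back 3.3·s per unit contributed, so full contribution is dominant for anyone with s > 1/3.3 = 0.3030 and zero contribution is dominant for anyone below.
The only share above 0.3030 is Xia's 5/12, contributing 58; the remaining 4 contribute 0. Total contributed: 58.
Cora keeps 58 and receives 3.3 × 58 × 2/12 = 31.90 from the restocking fund, for a payoff of 89.90.

89.90 dollars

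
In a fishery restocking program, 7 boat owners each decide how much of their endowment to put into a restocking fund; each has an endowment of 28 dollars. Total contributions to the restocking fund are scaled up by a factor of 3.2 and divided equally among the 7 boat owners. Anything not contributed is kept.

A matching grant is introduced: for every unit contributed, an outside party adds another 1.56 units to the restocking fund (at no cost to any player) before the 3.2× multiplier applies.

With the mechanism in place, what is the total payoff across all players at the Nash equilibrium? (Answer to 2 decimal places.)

With the mechanism, a contributed unit returns 3.2 × 2.56 / 7 = 1.1703 per unit of net cost to the contributor — now above 1 — so contributing fully is weakly dominant for every player.
At the Nash equilibrium everyone contributes 28. Group total payoff = 3.2 × 2.56 × 196 = 1605.63.

1605.63 dollars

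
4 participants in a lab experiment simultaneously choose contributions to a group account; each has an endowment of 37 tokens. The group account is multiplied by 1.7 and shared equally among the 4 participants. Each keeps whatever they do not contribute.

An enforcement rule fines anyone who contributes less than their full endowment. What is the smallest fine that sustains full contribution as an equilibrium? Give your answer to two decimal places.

21.28 tokens

Given the others contribute fully, the best deviation is to contribute 0 (any partial contribution still incurs the fine and gives up units whose private return 0.4250 is below 1).
Deviating from 37 to 0 saves 37 tokens but forfeits the deviator's share of the drop in the group account: 1.7/4 × 37 = 15.72.
So the deviation gain is 37 − 15.72 = 21.28, and the fine must be at least 21.28 tokens to wipe it out.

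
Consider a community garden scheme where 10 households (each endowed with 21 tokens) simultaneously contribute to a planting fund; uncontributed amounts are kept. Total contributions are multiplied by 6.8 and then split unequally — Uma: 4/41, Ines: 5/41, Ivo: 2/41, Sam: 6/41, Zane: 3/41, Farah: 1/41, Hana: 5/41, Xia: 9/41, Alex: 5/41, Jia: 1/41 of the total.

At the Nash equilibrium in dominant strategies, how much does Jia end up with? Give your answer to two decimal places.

For player j, contributing a unit is worthwhile iff 6.8 × (j's share) ≥ 1, i.e. iff j's share is at least 0.1471.
Xia alone (share 9/41) is above the threshold, contributing 21; the remaining 9 contribute 0. Total contributed: 21.
Jia keeps 21 and receives 6.8 × 21 × 1/41 = 3.48 from the planting fund, for a payoff of 24.48.

24.48 tokens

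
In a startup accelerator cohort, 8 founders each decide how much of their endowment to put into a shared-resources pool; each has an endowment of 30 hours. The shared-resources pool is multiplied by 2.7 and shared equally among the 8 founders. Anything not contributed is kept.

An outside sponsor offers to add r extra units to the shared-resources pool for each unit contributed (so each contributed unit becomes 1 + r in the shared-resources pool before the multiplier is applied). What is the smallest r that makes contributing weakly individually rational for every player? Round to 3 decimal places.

1.963

With matching at rate r, one contributed unit becomes (1 + r) in the shared-resources pool and returns 2.7 × (1 + r) / 8 to the contributor.
Setting this equal to 1: 1 + r = 8/2.7 = 2.9630.
So the minimum matching rate is r = 2.9630 − 1 = 1.963.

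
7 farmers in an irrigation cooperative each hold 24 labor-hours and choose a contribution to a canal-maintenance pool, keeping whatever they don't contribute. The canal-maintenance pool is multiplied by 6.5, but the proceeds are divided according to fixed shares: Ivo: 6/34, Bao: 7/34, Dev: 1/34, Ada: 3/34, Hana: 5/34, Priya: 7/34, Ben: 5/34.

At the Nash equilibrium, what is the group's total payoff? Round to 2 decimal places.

Player j's private return per contributed unit is 6.5 × (j's share). Contributing is weakly dominant for j when that share is at least 1/6.5 = 0.1538, and contributing 0 is dominant otherwise.
The shares above 0.1538 belong to Ivo, Bao and Priya, contributing 24 each; the remaining 4 contribute 0. Total contributed: 72.
The canal-maintenance pool pays out 6.5 × 72 = 468.00 in total (split across the unequal shares, but the aggregate is all that matters for the group sum).
The 4 free-riders keep 24 each, adding 96. Group total = 96 + 468.00 = 564.00.

564.00 labor-hours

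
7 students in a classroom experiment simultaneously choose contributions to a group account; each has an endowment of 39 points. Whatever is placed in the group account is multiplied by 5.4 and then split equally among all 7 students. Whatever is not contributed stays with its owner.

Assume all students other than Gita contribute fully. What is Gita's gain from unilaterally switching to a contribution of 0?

8.91 points

Switching from a contribution of 39 to 0 lets Gita keep an extra 39 points, but lowers the group account by 39, which costs Gita their own share of that drop: 5.4/7 × 39 = 30.09.
Net gain = 39 − 30.09 = 8.91. The private return per contributed unit (0.7714) is below 1, so free-riding is indeed the best response regardless of what the others do.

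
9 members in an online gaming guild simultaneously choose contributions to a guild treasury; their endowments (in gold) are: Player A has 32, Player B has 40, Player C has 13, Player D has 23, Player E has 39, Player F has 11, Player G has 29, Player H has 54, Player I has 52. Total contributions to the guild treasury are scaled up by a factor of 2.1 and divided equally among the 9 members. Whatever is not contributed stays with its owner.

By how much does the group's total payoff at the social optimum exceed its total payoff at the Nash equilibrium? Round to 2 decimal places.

322.30 gold

The private return per contributed unit is 2.1/9 = 0.2333 < 1 for every player regardless of endowment, so the Nash equilibrium is zero contribution and the group total is Σ E_j = 32 + 40 + 13 + 23 + 39 + 11 + 29 + 54 + 52 = 293.
Each contributed unit returns 2.100 to the group, so the social optimum is full contribution by everyone: group total = 2.100 × 293 = 615.30.
Efficiency loss = (2.100 − 1) × 293 = 322.30.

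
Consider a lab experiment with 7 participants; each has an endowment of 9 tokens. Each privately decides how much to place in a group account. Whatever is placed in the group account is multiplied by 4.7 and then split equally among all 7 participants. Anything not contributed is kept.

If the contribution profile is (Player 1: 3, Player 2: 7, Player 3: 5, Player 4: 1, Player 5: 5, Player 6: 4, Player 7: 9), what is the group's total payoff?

Total contributed: 3 + 7 + 5 + 1 + 5 + 4 + 9 = 34; total kept: 7 × 9 − 34 = 29.
The group account pays out 4.7 × 34 = 159.80 in aggregate.
Group total = 29 + 159.80 = 188.80.

188.80 tokens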